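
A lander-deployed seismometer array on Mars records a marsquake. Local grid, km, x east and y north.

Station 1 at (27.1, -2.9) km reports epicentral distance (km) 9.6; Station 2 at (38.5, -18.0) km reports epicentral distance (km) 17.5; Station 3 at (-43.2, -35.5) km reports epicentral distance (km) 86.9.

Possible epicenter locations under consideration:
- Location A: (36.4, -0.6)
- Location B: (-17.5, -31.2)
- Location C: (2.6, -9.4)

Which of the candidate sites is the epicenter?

Location A

For each candidate, compare |candidate − station| to the reported distance:
Location A: residuals Station 1 0.0, Station 2 0.0, Station 3 0.0 → max 0.0 km
Location B: residuals Station 1 43.2, Station 2 40.0, Station 3 60.8 → max 60.8 km
Location C: residuals Station 1 15.7, Station 2 19.4, Station 3 34.2 → max 34.2 km
Only Location A has all residuals ≈ 0.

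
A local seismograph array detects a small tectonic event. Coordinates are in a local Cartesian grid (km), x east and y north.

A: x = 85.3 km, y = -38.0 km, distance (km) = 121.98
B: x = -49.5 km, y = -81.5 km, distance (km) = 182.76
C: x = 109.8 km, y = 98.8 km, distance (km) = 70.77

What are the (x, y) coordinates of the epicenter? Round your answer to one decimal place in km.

Circle about each station: (x − 85.3)² + (y + 38.0)² = 121.98²; (x + 49.5)² + (y + 81.5)² = 182.76²; (x − 109.8)² + (y − 98.8)² = 70.77².
Subtracting the A equation from the B and C equations removes the quadratic terms:
-269.6 x − 87.0 y = -18149.69
49.0 x + 273.6 y = 22968.12
Solving the 2×2 system: x ≈ 42.7, y ≈ 76.3 km.
Check against A (with the unrounded x, y): √((x − 85.3)²+(y + 38.0)²) = 121.98 ≈ 121.98 km. ✓

(42.7, 76.3)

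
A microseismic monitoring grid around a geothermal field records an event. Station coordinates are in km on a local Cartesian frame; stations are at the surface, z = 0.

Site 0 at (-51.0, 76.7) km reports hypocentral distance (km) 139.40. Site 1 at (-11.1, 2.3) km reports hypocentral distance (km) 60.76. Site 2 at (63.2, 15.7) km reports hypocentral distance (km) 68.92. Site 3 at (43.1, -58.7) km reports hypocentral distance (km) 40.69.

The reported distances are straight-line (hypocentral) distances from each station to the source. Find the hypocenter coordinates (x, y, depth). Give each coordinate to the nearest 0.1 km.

Each station gives a sphere (x−x_i)² + (y−y_i)² + z² = d_i² (stations at z=0).
Subtracting the Site 0 sphere from Site 1 and Site 2: z² cancels, leaving linear equations in x and y:
79.8 x − 148.8 y = 7385.19
228.4 x − 122.0 y = 10439.23
Solving: x ≈ 26.901, y ≈ -35.205 km (keep extra digits for the depth step; rounded: 26.9, -35.2).
Then from the Site 0 sphere: z² = 139.40² − (x + 51.0)² − (y − 76.7)² with x = 26.901, y = -35.205, so z ≈ 29.001 ≈ 29.0 km.

x ≈ 26.9 km, y ≈ -35.2 km, depth ≈ 29.0 km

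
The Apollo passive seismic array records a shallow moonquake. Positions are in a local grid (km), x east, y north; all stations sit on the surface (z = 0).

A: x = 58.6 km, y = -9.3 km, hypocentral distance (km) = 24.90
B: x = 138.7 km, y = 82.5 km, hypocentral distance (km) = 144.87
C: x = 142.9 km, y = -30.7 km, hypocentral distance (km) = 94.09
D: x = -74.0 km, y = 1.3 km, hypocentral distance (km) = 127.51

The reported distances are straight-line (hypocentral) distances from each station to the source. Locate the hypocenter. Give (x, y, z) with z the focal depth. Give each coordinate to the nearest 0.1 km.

(49.1, -31.1, 7.4)

Each station gives a sphere (x−x_i)² + (y−y_i)² + z² = d_i² (stations at z=0).
Subtracting the A sphere from B and C: z² cancels, leaving linear equations in x and y:
160.2 x + 183.6 y = 2156.18
168.6 x − 42.8 y = 9609.53
Solving: x ≈ 49.101, y ≈ -31.099 km (keep extra digits for the depth step; rounded: 49.1, -31.1).
Then from the A sphere: z² = 24.90² − (x − 58.6)² − (y + 9.3)² with x = 49.101, y = -31.099, so z ≈ 7.388 ≈ 7.4 km.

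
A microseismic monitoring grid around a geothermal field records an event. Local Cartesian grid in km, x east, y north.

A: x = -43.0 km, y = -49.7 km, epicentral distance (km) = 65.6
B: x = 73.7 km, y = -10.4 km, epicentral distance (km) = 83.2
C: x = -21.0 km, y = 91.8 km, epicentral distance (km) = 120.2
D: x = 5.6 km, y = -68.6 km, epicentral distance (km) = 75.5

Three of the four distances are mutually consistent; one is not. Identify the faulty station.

Solve using three stations at a time. Using A, B, D (subtract circle equations pairwise → linear system) gives (x, y) ≈ (-7.9, 5.6).
Distances from that point to each station vs reported:
  A: calculated 65.5 vs reported 65.6 → residual 0.1 km
  B: calculated 83.1 vs reported 83.2 → residual 0.1 km
  C: calculated 87.2 vs reported 120.2 → residual 33.0 km
  D: calculated 75.4 vs reported 75.5 → residual 0.1 km
A, B, D are mutually consistent (residuals ≈ 0); C is off by 33.0 km.

C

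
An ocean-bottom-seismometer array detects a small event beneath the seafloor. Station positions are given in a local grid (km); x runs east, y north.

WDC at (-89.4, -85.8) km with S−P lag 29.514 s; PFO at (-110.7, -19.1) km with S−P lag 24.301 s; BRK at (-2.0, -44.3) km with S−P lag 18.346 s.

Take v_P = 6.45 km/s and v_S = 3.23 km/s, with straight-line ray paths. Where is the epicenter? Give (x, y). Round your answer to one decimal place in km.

x ≈ 16.8 km, y ≈ 72.9 km

Distance from S−P lag: d = Δt · v_P v_S / (v_P − v_S) = Δt · (6.45·3.23)/(6.45−3.23) ≈ 6.4700·Δt.
So d_WDC = 190.96, d_PFO = 157.23, d_BRK = 118.70 km.
Circle about each station: (x + 89.4)² + (y + 85.8)² = 190.96²; (x + 110.7)² + (y + 19.1)² = 157.23²; (x + 2.0)² + (y + 44.3)² = 118.70².
Subtracting the WDC equation from the PFO and BRK equations removes the quadratic terms:
-42.6 x + 133.4 y = 9009.75
174.8 x + 83.0 y = 8988.52
Solving the 2×2 system: x ≈ 16.8, y ≈ 72.9 km.
Check against WDC (with the unrounded x, y): √((x + 89.4)²+(y + 85.8)²) = 190.96 ≈ 190.96 km. ✓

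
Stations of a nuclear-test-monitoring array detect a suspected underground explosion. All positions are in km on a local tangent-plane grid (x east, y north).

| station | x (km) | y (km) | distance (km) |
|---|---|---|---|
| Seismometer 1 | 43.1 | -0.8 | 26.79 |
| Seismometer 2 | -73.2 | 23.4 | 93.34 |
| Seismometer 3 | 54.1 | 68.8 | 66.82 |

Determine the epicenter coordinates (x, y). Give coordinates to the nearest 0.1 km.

19.4 km east, 11.7 km north

Circle about each station: (x − 43.1)² + (y + 0.8)² = 26.79²; (x + 73.2)² + (y − 23.4)² = 93.34²; (x − 54.1)² + (y − 68.8)² = 66.82².
Subtracting the Seismometer 1 equation from the Seismometer 2 and Seismometer 3 equations removes the quadratic terms:
-232.6 x + 48.4 y = -3947.10
22.0 x + 139.2 y = 2054.79
Solving the 2×2 system: x ≈ 19.4, y ≈ 11.7 km.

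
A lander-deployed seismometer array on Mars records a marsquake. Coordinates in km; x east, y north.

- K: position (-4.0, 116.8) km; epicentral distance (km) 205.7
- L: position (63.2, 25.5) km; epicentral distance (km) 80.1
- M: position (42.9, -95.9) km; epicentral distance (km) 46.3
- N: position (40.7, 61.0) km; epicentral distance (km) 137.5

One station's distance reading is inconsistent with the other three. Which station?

L

Solve using three stations at a time. Using K, M, N (subtract circle equations pairwise → linear system) gives (x, y) ≈ (81.4, -70.3).
Distances from that point to each station vs reported:
  K: calculated 205.7 vs reported 205.7 → residual 0.0 km
  L: calculated 97.5 vs reported 80.1 → residual 17.4 km
  M: calculated 46.2 vs reported 46.3 → residual 0.1 km
  N: calculated 137.5 vs reported 137.5 → residual 0.0 km
K, M, N are mutually consistent (residuals ≈ 0); L is off by 17.4 km.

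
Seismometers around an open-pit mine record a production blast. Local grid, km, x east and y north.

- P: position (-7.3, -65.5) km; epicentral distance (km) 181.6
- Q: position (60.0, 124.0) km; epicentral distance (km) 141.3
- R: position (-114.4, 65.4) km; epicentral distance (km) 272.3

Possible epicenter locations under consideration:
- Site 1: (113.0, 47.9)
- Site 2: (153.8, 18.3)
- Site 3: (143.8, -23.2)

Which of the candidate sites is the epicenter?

For each candidate, compare |candidate − station| to the reported distance:
Site 1: residuals P 16.3, Q 48.6, R 44.2 → max 48.6 km
Site 2: residuals P 0.0, Q 0.0, R 0.0 → max 0.0 km
Site 3: residuals P 24.7, Q 28.1, R 0.7 → max 28.1 km
Only Site 2 has all residuals ≈ 0.

Site 2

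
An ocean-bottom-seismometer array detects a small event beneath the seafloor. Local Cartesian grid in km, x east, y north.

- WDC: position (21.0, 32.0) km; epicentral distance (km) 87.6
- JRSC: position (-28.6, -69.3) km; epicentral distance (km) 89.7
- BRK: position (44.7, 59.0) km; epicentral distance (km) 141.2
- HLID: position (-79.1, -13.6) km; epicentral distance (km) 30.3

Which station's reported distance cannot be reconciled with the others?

BRK

Solve using three stations at a time. Using WDC, JRSC, HLID (subtract circle equations pairwise → linear system) gives (x, y) ≈ (-64.5, 12.9).
Distances from that point to each station vs reported:
  WDC: calculated 87.6 vs reported 87.6 → residual 0.0 km
  JRSC: calculated 89.7 vs reported 89.7 → residual 0.0 km
  BRK: calculated 118.5 vs reported 141.2 → residual 22.7 km
  HLID: calculated 30.3 vs reported 30.3 → residual 0.0 km
WDC, JRSC, HLID are mutually consistent (residuals ≈ 0); BRK is off by 22.7 km.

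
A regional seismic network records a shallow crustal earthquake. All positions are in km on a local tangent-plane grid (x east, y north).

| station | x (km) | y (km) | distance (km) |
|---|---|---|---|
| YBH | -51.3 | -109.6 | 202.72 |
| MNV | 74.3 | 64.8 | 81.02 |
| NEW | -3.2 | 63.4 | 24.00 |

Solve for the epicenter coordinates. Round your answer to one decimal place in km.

Circle about each station: (x + 51.3)² + (y + 109.6)² = 202.72²; (x − 74.3)² + (y − 64.8)² = 81.02²; (x + 3.2)² + (y − 63.4)² = 24.00².
Subtracting the YBH equation from the MNV and NEW equations removes the quadratic terms:
251.2 x + 348.8 y = 29606.84
96.2 x + 346.0 y = 29905.35
Solving the 2×2 system: x ≈ -3.5, y ≈ 87.4 km.

(-3.5, 87.4)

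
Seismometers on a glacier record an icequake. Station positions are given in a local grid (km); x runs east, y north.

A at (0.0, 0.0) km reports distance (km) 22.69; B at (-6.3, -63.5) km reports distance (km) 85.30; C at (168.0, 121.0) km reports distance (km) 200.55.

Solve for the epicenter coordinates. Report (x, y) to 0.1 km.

(-6.3, 21.8)

Circle about each station: x² + y² = 22.69²; (x + 6.3)² + (y + 63.5)² = 85.30²; (x − 168.0)² + (y − 121.0)² = 200.55².
Subtracting pairs of circle equations eliminates x²+y² and gives linear equations (the radical axes):
-12.6 x − 127.0 y = -2689.31
336.0 x + 242.0 y = 3159.53
Solving the 2×2 system: x ≈ -6.3, y ≈ 21.8 km.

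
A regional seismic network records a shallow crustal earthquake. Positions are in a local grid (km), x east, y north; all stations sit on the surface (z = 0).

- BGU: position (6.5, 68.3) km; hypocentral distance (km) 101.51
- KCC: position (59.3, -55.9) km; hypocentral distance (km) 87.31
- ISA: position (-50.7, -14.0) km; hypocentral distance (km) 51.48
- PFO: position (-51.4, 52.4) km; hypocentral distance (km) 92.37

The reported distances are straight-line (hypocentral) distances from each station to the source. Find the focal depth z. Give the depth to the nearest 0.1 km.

Each station gives a sphere (x−x_i)² + (y−y_i)² + z² = d_i² (stations at z=0).
Subtracting the BGU sphere from KCC and ISA: z² cancels, leaving linear equations in x and y:
105.6 x − 248.4 y = 4615.40
-114.4 x − 164.6 y = 5713.44
Solving: x ≈ -14.400, y ≈ -24.702 km (keep extra digits for the depth step; rounded: -14.4, -24.7).
Then from the BGU sphere: z² = 101.51² − (x − 6.5)² − (y − 68.3)² with x = -14.400, y = -24.702, so z ≈ 34.901 ≈ 34.9 km.

z ≈ 34.9 km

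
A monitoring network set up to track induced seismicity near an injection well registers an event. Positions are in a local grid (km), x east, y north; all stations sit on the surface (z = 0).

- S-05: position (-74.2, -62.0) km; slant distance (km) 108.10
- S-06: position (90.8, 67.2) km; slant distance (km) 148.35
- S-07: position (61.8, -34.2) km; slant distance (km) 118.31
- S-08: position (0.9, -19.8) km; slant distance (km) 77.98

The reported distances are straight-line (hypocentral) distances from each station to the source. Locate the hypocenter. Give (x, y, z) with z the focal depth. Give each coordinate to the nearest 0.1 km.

(-25.8, 6.2, 68.5)

Each station gives a sphere (x−x_i)² + (y−y_i)² + z² = d_i² (stations at z=0).
Subtracting the S-05 sphere from S-06 and S-07: z² cancels, leaving linear equations in x and y:
330.0 x + 258.4 y = -6911.27
272.0 x + 55.6 y = -6672.41
Solving: x ≈ -25.798, y ≈ 6.200 km (keep extra digits for the depth step; rounded: -25.8, 6.2).
Then from the S-05 sphere: z² = 108.10² − (x + 74.2)² − (y + 62.0)² with x = -25.798, y = 6.200, so z ≈ 68.495 ≈ 68.5 km.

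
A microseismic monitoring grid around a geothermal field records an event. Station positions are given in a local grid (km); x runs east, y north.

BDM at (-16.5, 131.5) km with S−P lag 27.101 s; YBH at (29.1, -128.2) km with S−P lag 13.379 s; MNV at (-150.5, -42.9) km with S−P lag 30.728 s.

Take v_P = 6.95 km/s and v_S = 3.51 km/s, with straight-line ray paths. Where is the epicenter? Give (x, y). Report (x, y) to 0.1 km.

(67.4, -41.4)

Distance from S−P lag: d = Δt · v_P v_S / (v_P − v_S) = Δt · (6.95·3.51)/(6.95−3.51) ≈ 7.0914·Δt.
So d_BDM = 192.18, d_YBH = 94.88, d_MNV = 217.91 km.
Circle about each station: (x + 16.5)² + (y − 131.5)² = 192.18²; (x − 29.1)² + (y + 128.2)² = 94.88²; (x + 150.5)² + (y + 42.9)² = 217.91².
Subtracting the BDM equation from the YBH and MNV equations removes the quadratic terms:
91.2 x − 519.4 y = 27648.49
-268.0 x − 348.8 y = -3625.46
Solving the 2×2 system: x ≈ 67.4, y ≈ -41.4 km.
Check against BDM (with the unrounded x, y): √((x + 16.5)²+(y − 131.5)²) = 192.18 ≈ 192.18 km. ✓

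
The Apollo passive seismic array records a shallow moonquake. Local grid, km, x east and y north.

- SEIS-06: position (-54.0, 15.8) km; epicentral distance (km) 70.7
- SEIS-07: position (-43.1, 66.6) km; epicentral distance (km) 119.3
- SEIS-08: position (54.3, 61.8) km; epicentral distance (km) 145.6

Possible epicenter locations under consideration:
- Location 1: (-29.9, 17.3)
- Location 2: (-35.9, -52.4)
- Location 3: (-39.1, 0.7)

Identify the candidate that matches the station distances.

For each candidate, compare |candidate − station| to the reported distance:
Location 1: residuals SEIS-06 46.6, SEIS-07 68.3, SEIS-08 50.4 → max 68.3 km
Location 2: residuals SEIS-06 0.1, SEIS-07 0.1, SEIS-08 0.1 → max 0.1 km
Location 3: residuals SEIS-06 49.5, SEIS-07 53.3, SEIS-08 34.0 → max 53.3 km
Only Location 2 has all residuals ≈ 0.

Location 2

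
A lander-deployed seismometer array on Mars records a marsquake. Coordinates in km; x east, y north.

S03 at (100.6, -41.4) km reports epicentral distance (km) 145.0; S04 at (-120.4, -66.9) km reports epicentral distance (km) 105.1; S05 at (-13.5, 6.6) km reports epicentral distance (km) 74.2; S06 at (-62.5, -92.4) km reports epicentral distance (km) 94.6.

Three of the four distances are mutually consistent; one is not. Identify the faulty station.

S05

Solve using three stations at a time. Using S03, S04, S06 (subtract circle equations pairwise → linear system) gives (x, y) ≈ (-38.6, -0.8).
Distances from that point to each station vs reported:
  S03: calculated 145.0 vs reported 145.0 → residual 0.0 km
  S04: calculated 105.1 vs reported 105.1 → residual 0.0 km
  S05: calculated 26.2 vs reported 74.2 → residual 48.0 km
  S06: calculated 94.6 vs reported 94.6 → residual 0.0 km
S03, S04, S06 are mutually consistent (residuals ≈ 0); S05 is off by 48.0 km.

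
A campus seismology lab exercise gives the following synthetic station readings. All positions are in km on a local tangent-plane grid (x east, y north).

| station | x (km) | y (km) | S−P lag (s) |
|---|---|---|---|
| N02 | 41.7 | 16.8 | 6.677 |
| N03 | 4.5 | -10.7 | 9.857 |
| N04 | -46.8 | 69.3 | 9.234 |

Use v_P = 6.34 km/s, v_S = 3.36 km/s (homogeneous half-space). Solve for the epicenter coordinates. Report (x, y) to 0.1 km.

(18.3, 58.4)

Distance from S−P lag: d = Δt · v_P v_S / (v_P − v_S) = Δt · (6.34·3.36)/(6.34−3.36) ≈ 7.1485·Δt.
So d_N02 = 47.73, d_N03 = 70.46, d_N04 = 66.01 km.
Circle about each station: (x − 41.7)² + (y − 16.8)² = 47.73²; (x − 4.5)² + (y + 10.7)² = 70.46²; (x + 46.8)² + (y − 69.3)² = 66.01².
Subtracting the N02 equation from the N03 and N04 equations removes the quadratic terms:
-74.4 x − 55.0 y = -4572.85
-177.0 x + 105.0 y = 2892.43
Solving the 2×2 system: x ≈ 18.3, y ≈ 58.4 km.
Check against N02 (with the unrounded x, y): √((x − 41.7)²+(y − 16.8)²) = 47.72 ≈ 47.73 km. ✓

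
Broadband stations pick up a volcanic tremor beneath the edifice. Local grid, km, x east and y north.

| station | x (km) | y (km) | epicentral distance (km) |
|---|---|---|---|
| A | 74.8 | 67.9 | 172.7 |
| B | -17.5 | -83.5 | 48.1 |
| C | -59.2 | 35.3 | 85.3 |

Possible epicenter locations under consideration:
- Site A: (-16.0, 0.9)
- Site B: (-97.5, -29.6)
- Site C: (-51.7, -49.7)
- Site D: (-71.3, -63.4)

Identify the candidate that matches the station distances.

Site C

For each candidate, compare |candidate − station| to the reported distance:
Site A: residuals A 59.9, B 36.3, C 30.1 → max 59.9 km
Site B: residuals A 25.3, B 48.4, C 9.9 → max 48.4 km
Site C: residuals A 0.0, B 0.0, C 0.0 → max 0.0 km
Site D: residuals A 23.7, B 9.3, C 14.1 → max 23.7 km
Only Site C has all residuals ≈ 0.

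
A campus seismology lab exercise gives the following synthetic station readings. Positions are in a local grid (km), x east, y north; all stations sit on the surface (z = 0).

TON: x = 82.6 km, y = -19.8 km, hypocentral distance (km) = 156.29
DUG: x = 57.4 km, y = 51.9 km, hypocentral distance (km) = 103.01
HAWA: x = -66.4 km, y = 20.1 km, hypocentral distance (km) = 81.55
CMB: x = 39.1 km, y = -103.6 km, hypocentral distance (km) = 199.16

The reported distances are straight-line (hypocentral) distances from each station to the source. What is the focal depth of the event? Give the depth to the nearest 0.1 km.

depth ≈ 46.6 km

Each station gives a sphere (x−x_i)² + (y−y_i)² + z² = d_i² (stations at z=0).
Subtracting the TON sphere from DUG and HAWA: z² cancels, leaving linear equations in x and y:
-50.4 x + 143.4 y = 12589.07
-298.0 x + 79.8 y = 15374.33
Solving: x ≈ -31.001, y ≈ 76.894 km (keep extra digits for the depth step; rounded: -31.0, 76.9).
Then from the TON sphere: z² = 156.29² − (x − 82.6)² − (y + 19.8)² with x = -31.001, y = 76.894, so z ≈ 46.601 ≈ 46.6 km.
Check against CMB (with the unrounded solution): distance 199.16 ≈ 199.16 km. ✓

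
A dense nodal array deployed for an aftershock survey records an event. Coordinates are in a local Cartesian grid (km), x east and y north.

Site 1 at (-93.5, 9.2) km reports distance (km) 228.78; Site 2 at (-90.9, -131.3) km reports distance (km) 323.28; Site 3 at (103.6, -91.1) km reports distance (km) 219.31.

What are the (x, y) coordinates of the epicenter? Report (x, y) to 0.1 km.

x ≈ 101.9 km, y ≈ 128.2 km

Circle about each station: (x + 93.5)² + (y − 9.2)² = 228.78²; (x + 90.9)² + (y + 131.3)² = 323.28²; (x − 103.6)² + (y + 91.1)² = 219.31².
Subtracting the Site 1 equation from the Site 2 and Site 3 equations removes the quadratic terms:
5.2 x − 281.0 y = -35494.06
394.2 x − 200.6 y = 14448.69
Solving the 2×2 system: x ≈ 101.9, y ≈ 128.2 km.
Check against Site 1 (with the unrounded x, y): √((x + 93.5)²+(y − 9.2)²) = 228.78 ≈ 228.78 km. ✓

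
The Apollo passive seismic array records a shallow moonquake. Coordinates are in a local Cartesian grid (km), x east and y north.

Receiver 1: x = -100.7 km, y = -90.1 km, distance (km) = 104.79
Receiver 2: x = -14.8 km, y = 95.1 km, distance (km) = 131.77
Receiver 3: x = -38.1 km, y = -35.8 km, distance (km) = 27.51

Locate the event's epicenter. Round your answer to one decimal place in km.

x ≈ -10.6 km, y ≈ -36.6 km

Circle about each station: (x + 100.7)² + (y + 90.1)² = 104.79²; (x + 14.8)² + (y − 95.1)² = 131.77²; (x + 38.1)² + (y + 35.8)² = 27.51².
Subtracting the Receiver 1 equation from the Receiver 2 and Receiver 3 equations removes the quadratic terms:
171.8 x + 370.4 y = -15377.84
125.2 x + 108.6 y = -5301.11
Solving the 2×2 system: x ≈ -10.6, y ≈ -36.6 km.
Check against Receiver 1 (with the unrounded x, y): √((x + 100.7)²+(y + 90.1)²) = 104.79 ≈ 104.79 km. ✓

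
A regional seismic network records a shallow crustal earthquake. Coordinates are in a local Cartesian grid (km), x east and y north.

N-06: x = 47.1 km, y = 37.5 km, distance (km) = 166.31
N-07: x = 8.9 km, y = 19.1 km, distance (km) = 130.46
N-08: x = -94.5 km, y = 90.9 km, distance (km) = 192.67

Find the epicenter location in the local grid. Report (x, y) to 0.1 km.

Circle about each station: (x − 47.1)² + (y − 37.5)² = 166.31²; (x − 8.9)² + (y − 19.1)² = 130.46²; (x + 94.5)² + (y − 90.9)² = 192.67².
Subtracting pairs of circle equations eliminates x²+y² and gives linear equations (the radical axes):
-76.4 x − 36.8 y = 7458.56
-283.2 x + 106.8 y = 4105.69
Solving the 2×2 system: x ≈ -51.0, y ≈ -96.8 km.
Check against N-06 (with the unrounded x, y): √((x − 47.1)²+(y − 37.5)²) = 166.31 ≈ 166.31 km. ✓

-51.0 km east, -96.8 km north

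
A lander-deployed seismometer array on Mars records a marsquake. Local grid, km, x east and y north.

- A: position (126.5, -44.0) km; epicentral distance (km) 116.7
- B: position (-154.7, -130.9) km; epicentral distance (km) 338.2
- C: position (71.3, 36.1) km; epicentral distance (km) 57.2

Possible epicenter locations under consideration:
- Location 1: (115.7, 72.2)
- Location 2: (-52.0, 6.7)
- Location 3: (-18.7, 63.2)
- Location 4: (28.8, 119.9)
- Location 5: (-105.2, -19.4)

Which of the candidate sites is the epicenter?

Location 1

For each candidate, compare |candidate − station| to the reported distance:
Location 1: residuals A 0.0, B 0.0, C 0.0 → max 0.0 km
Location 2: residuals A 68.9, B 166.5, C 69.6 → max 166.5 km
Location 3: residuals A 63.8, B 101.2, C 36.8 → max 101.2 km
Location 4: residuals A 74.1, B 27.4, C 36.8 → max 74.1 km
Location 5: residuals A 116.3, B 216.2, C 127.8 → max 216.2 km
Only Location 1 has all residuals ≈ 0.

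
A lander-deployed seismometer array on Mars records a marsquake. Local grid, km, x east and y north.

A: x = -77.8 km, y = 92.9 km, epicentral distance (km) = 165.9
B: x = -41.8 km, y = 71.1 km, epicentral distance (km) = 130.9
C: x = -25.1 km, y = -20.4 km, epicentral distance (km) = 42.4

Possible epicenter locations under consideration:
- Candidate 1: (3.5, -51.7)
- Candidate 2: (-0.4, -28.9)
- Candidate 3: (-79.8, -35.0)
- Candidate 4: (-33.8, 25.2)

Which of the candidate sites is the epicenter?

Candidate 1

For each candidate, compare |candidate − station| to the reported distance:
Candidate 1: residuals A 0.0, B 0.0, C 0.0 → max 0.0 km
Candidate 2: residuals A 21.6, B 22.7, C 16.3 → max 22.7 km
Candidate 3: residuals A 38.0, B 18.2, C 14.2 → max 38.0 km
Candidate 4: residuals A 85.2, B 84.3, C 4.0 → max 85.2 km
Only Candidate 1 has all residuals ≈ 0.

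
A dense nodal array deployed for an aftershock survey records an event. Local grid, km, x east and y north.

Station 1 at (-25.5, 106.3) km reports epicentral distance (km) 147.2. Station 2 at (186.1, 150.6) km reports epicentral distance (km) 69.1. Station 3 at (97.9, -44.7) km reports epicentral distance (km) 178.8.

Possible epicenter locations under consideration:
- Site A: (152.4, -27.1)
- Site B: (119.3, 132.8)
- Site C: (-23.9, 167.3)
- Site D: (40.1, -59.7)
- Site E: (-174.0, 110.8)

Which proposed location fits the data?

Site B

For each candidate, compare |candidate − station| to the reported distance:
Site A: residuals Station 1 75.2, Station 2 111.8, Station 3 121.5 → max 121.5 km
Site B: residuals Station 1 0.0, Station 2 0.0, Station 3 0.0 → max 0.0 km
Site C: residuals Station 1 86.2, Station 2 141.6, Station 3 65.7 → max 141.6 km
Site D: residuals Station 1 31.3, Station 2 186.9, Station 3 119.1 → max 186.9 km
Site E: residuals Station 1 1.4, Station 2 293.2, Station 3 134.4 → max 293.2 km
Only Site B has all residuals ≈ 0.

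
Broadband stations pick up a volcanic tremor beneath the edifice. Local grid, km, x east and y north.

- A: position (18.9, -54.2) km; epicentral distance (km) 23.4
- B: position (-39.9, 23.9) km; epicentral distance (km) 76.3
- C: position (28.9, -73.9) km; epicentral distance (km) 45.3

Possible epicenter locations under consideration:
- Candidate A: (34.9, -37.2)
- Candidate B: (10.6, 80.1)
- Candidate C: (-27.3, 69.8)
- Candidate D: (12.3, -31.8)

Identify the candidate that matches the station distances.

For each candidate, compare |candidate − station| to the reported distance:
Candidate A: residuals A 0.1, B 20.3, C 8.1 → max 20.3 km
Candidate B: residuals A 111.2, B 0.7, C 109.8 → max 111.2 km
Candidate C: residuals A 108.9, B 28.7, C 109.0 → max 109.0 km
Candidate D: residuals A 0.0, B 0.0, C 0.0 → max 0.0 km
Only Candidate D has all residuals ≈ 0.

Candidate D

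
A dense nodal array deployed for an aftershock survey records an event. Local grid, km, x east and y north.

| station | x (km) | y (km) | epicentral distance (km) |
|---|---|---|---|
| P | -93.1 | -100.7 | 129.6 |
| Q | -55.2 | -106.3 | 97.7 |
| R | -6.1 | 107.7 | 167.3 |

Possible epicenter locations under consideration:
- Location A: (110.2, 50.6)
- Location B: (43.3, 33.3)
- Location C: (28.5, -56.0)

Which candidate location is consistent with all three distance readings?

For each candidate, compare |candidate − station| to the reported distance:
Location A: residuals P 123.8, Q 130.3, R 37.7 → max 130.3 km
Location B: residuals P 61.6, Q 73.2, R 78.0 → max 78.0 km
Location C: residuals P 0.0, Q 0.0, R 0.0 → max 0.0 km
Only Location C has all residuals ≈ 0.

Location C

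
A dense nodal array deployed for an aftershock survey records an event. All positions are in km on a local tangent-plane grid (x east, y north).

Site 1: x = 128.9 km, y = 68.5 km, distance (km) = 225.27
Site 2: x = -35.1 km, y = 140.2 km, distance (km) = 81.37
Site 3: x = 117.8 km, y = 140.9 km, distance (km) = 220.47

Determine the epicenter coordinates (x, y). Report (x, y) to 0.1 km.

Circle about each station: (x − 128.9)² + (y − 68.5)² = 225.27²; (x + 35.1)² + (y − 140.2)² = 81.37²; (x − 117.8)² + (y − 140.9)² = 220.47².
Subtracting the Site 1 equation from the Site 2 and Site 3 equations removes the quadratic terms:
-328.0 x + 143.4 y = 43706.09
-22.2 x + 144.8 y = 14561.74
Solving the 2×2 system: x ≈ -95.7, y ≈ 85.9 km.
Check against Site 1 (with the unrounded x, y): √((x − 128.9)²+(y − 68.5)²) = 225.27 ≈ 225.27 km. ✓

(-95.7, 85.9)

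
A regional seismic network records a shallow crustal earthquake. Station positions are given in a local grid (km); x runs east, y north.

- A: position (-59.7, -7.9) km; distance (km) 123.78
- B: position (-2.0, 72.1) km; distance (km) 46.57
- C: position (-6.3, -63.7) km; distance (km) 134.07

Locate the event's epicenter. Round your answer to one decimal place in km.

x ≈ 43.2 km, y ≈ 60.9 km

Circle about each station: (x + 59.7)² + (y + 7.9)² = 123.78²; (x + 2.0)² + (y − 72.1)² = 46.57²; (x + 6.3)² + (y + 63.7)² = 134.07².
Subtracting the A equation from the B and C equations removes the quadratic terms:
115.4 x + 160.0 y = 14728.63
106.8 x − 111.6 y = -2182.40
Solving the 2×2 system: x ≈ 43.2, y ≈ 60.9 km.
Check against A (with the unrounded x, y): √((x + 59.7)²+(y + 7.9)²) = 123.78 ≈ 123.78 km. ✓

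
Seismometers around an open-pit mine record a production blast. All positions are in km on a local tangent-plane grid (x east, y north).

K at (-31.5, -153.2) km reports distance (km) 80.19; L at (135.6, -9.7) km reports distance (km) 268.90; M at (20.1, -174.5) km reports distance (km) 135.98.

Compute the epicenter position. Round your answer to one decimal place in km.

(-106.9, -125.9)

Circle about each station: (x + 31.5)² + (y + 153.2)² = 80.19²; (x − 135.6)² + (y + 9.7)² = 268.90²; (x − 20.1)² + (y + 174.5)² = 135.98².
Subtracting pairs of circle equations eliminates x²+y² and gives linear equations (the radical axes):
334.2 x + 287.0 y = -71857.81
103.2 x − 42.6 y = -5668.35
Solving the 2×2 system: x ≈ -106.9, y ≈ -125.9 km.
Check against K (with the unrounded x, y): √((x + 31.5)²+(y + 153.2)²) = 80.19 ≈ 80.19 km. ✓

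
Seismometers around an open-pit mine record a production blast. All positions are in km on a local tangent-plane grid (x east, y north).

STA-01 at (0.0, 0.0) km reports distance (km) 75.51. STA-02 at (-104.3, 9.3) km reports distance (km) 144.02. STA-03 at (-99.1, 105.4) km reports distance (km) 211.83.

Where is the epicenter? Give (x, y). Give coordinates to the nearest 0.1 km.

Circle about each station: x² + y² = 75.51²; (x + 104.3)² + (y − 9.3)² = 144.02²; (x + 99.1)² + (y − 105.4)² = 211.83².
Subtracting the STA-01 equation from the STA-02 and STA-03 equations removes the quadratic terms:
-208.6 x + 18.6 y = -4075.02
-198.2 x + 210.8 y = -18240.22
Solving the 2×2 system: x ≈ 12.9, y ≈ -74.4 km.

(12.9, -74.4)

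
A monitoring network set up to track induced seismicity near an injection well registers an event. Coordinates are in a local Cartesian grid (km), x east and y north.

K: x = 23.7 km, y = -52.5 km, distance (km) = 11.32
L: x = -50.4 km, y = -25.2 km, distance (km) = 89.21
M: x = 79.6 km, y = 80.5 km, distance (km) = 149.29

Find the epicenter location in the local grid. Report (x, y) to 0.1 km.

Circle about each station: (x − 23.7)² + (y + 52.5)² = 11.32²; (x + 50.4)² + (y + 25.2)² = 89.21²; (x − 79.6)² + (y − 80.5)² = 149.29².
Subtracting the K equation from the L and M equations removes the quadratic terms:
-148.2 x + 54.6 y = -7973.02
111.8 x + 266.0 y = -12660.89
Solving the 2×2 system: x ≈ 31.4, y ≈ -60.8 km.
Check against K (with the unrounded x, y): √((x − 23.7)²+(y + 52.5)²) = 11.32 ≈ 11.32 km. ✓

x ≈ 31.4 km, y ≈ -60.8 km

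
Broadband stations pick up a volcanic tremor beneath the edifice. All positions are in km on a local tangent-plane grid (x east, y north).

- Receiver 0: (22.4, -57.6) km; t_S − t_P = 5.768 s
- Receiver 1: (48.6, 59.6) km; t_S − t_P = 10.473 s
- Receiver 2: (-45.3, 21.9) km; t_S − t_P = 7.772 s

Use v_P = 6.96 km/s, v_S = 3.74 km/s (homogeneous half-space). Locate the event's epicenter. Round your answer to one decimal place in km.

(6.4, -13.8)

Distance from S−P lag: d = Δt · v_P v_S / (v_P − v_S) = Δt · (6.96·3.74)/(6.96−3.74) ≈ 8.0840·Δt.
So d_Receiver 0 = 46.63, d_Receiver 1 = 84.66, d_Receiver 2 = 62.83 km.
Circle about each station: (x − 22.4)² + (y + 57.6)² = 46.63²; (x − 48.6)² + (y − 59.6)² = 84.66²; (x + 45.3)² + (y − 21.9)² = 62.83².
Subtracting the Receiver 0 equation from the Receiver 1 and Receiver 2 equations removes the quadratic terms:
52.4 x + 234.4 y = -2898.36
-135.4 x + 159.0 y = -3061.07
Solving the 2×2 system: x ≈ 6.4, y ≈ -13.8 km.
Check against Receiver 0 (with the unrounded x, y): √((x − 22.4)²+(y + 57.6)²) = 46.63 ≈ 46.63 km. ✓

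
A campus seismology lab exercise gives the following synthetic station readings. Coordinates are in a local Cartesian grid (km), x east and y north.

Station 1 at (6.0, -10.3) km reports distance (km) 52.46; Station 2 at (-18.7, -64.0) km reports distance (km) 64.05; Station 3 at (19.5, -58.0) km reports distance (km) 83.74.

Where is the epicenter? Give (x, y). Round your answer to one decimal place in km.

-46.3 km east, -6.2 km north

Circle about each station: (x − 6.0)² + (y + 10.3)² = 52.46²; (x + 18.7)² + (y + 64.0)² = 64.05²; (x − 19.5)² + (y + 58.0)² = 83.74².
Subtracting the Station 1 equation from the Station 2 and Station 3 equations removes the quadratic terms:
-49.4 x − 107.4 y = 2953.25
27.0 x − 95.4 y = -658.18
Solving the 2×2 system: x ≈ -46.3, y ≈ -6.2 km.
Check against Station 1 (with the unrounded x, y): √((x − 6.0)²+(y + 10.3)²) = 52.46 ≈ 52.46 km. ✓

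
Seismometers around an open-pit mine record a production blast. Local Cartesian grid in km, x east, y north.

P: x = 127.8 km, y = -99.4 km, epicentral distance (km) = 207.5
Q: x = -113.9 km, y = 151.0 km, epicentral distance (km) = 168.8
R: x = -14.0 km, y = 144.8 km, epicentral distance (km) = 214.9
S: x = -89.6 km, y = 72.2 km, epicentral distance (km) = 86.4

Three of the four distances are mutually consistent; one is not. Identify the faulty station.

Solve using three stations at a time. Using P, Q, S (subtract circle equations pairwise → linear system) gives (x, y) ≈ (-58.8, -8.6).
Distances from that point to each station vs reported:
  P: calculated 207.5 vs reported 207.5 → residual 0.0 km
  Q: calculated 168.8 vs reported 168.8 → residual 0.0 km
  R: calculated 159.8 vs reported 214.9 → residual 55.1 km
  S: calculated 86.5 vs reported 86.4 → residual 0.1 km
P, Q, S are mutually consistent (residuals ≈ 0); R is off by 55.1 km.

R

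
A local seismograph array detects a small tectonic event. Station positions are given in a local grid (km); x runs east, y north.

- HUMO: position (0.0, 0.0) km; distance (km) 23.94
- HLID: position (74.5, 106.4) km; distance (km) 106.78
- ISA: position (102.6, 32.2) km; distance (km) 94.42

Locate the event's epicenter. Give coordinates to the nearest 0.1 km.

x ≈ 8.7 km, y ≈ 22.3 km

Circle about each station: x² + y² = 23.94²; (x − 74.5)² + (y − 106.4)² = 106.78²; (x − 102.6)² + (y − 32.2)² = 94.42².
Subtracting pairs of circle equations eliminates x²+y² and gives linear equations (the radical axes):
149.0 x + 212.8 y = 6042.37
205.2 x + 64.4 y = 3221.59
Solving the 2×2 system: x ≈ 8.7, y ≈ 22.3 km.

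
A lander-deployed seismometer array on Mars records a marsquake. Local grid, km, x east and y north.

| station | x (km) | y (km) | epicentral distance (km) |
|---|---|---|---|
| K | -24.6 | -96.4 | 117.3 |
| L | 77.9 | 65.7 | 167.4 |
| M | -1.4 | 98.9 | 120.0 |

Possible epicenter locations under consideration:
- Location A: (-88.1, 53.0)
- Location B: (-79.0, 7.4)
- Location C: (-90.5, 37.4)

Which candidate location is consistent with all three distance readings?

Location B

For each candidate, compare |candidate − station| to the reported distance:
Location A: residuals K 45.0, L 0.9, M 21.9 → max 45.0 km
Location B: residuals K 0.1, L 0.0, M 0.0 → max 0.1 km
Location C: residuals K 31.8, L 3.4, M 11.7 → max 31.8 km
Only Location B has all residuals ≈ 0.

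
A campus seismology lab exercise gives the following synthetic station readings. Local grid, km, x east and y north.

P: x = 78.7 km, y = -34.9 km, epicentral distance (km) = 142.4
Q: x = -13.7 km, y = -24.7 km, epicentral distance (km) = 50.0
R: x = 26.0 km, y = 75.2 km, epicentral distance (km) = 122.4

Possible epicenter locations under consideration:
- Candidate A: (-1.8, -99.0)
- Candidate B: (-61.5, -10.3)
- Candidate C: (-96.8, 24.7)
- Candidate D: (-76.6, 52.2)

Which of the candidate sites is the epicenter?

For each candidate, compare |candidate − station| to the reported distance:
Candidate A: residuals P 39.5, Q 25.2, R 54.0 → max 54.0 km
Candidate B: residuals P 0.1, Q 0.1, R 0.1 → max 0.1 km
Candidate C: residuals P 42.9, Q 46.7, R 10.4 → max 46.7 km
Candidate D: residuals P 35.7, Q 49.3, R 17.3 → max 49.3 km
Only Candidate B has all residuals ≈ 0.

Candidate B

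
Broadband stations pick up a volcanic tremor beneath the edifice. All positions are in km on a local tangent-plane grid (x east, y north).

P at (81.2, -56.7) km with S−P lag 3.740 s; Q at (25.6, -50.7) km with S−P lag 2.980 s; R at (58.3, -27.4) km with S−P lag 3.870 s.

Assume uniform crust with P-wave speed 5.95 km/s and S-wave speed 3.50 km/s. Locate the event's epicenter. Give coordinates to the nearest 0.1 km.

(49.5, -59.1)

Distance from S−P lag: d = Δt · v_P v_S / (v_P − v_S) = Δt · (5.95·3.50)/(5.95−3.50) ≈ 8.5000·Δt.
So d_P = 31.79, d_Q = 25.33, d_R = 32.89 km.
Circle about each station: (x − 81.2)² + (y + 56.7)² = 31.79²; (x − 25.6)² + (y + 50.7)² = 25.33²; (x − 58.3)² + (y + 27.4)² = 32.89².
Subtracting pairs of circle equations eliminates x²+y² and gives linear equations (the radical axes):
-111.2 x + 12.0 y = -6213.48
-45.8 x + 58.6 y = -5729.83
Solving the 2×2 system: x ≈ 49.5, y ≈ -59.1 km.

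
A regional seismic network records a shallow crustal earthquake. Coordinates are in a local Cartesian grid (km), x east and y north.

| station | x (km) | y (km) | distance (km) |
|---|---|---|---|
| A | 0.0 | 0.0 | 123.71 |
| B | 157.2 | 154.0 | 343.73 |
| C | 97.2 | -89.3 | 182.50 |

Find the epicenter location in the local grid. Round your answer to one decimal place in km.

-85.3 km east, -89.6 km north

Circle about each station: x² + y² = 123.71²; (x − 157.2)² + (y − 154.0)² = 343.73²; (x − 97.2)² + (y + 89.3)² = 182.50².
Subtracting pairs of circle equations eliminates x²+y² and gives linear equations (the radical axes):
314.4 x + 308.0 y = -54418.31
194.4 x − 178.6 y = -579.76
Solving the 2×2 system: x ≈ -85.3, y ≈ -89.6 km.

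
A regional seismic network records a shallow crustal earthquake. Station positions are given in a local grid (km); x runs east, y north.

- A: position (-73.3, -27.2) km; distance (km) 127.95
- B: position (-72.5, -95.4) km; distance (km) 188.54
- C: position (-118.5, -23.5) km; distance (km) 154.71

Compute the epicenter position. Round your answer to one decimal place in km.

Circle about each station: (x + 73.3)² + (y + 27.2)² = 127.95²; (x + 72.5)² + (y + 95.4)² = 188.54²; (x + 118.5)² + (y + 23.5)² = 154.71².
Subtracting the A equation from the B and C equations removes the quadratic terms:
1.6 x − 136.4 y = -10931.45
-90.4 x + 7.4 y = 917.79
Solving the 2×2 system: x ≈ -3.6, y ≈ 80.1 km.

x ≈ -3.6 km, y ≈ 80.1 km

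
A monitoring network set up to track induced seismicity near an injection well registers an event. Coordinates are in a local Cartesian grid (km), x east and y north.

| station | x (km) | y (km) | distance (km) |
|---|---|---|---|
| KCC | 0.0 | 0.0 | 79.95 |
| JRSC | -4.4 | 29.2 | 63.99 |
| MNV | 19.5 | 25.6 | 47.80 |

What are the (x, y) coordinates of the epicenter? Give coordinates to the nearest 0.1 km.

Circle about each station: x² + y² = 79.95²; (x + 4.4)² + (y − 29.2)² = 63.99²; (x − 19.5)² + (y − 25.6)² = 47.80².
Subtracting the KCC equation from the JRSC and MNV equations removes the quadratic terms:
-8.8 x + 58.4 y = 3169.28
39.0 x + 51.2 y = 5142.77
Solving the 2×2 system: x ≈ 50.6, y ≈ 61.9 km.

50.6 km east, 61.9 km north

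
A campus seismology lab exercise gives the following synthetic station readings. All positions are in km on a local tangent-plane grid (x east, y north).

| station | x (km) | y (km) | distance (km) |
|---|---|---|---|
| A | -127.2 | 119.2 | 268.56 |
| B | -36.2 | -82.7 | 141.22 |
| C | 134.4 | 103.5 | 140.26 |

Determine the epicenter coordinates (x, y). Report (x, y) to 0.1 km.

95.3 km east, -31.2 km north

Circle about each station: (x + 127.2)² + (y − 119.2)² = 268.56²; (x + 36.2)² + (y + 82.7)² = 141.22²; (x − 134.4)² + (y − 103.5)² = 140.26².
Subtracting the A equation from the B and C equations removes the quadratic terms:
182.0 x − 403.8 y = 29942.64
523.2 x − 31.4 y = 50838.74
Solving the 2×2 system: x ≈ 95.3, y ≈ -31.2 km.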